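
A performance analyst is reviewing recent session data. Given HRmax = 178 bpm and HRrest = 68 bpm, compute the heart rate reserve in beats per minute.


Heart rate reserve = maximum HR minus resting HR
HRR = 178 - 68 = 110 bpm

110 bpm


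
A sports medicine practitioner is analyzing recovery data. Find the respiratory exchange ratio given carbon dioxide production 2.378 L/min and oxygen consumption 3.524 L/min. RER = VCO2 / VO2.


VCO2 = 2.378 L/min
VO2 = 3.524 L/min
RER = 2.378 / 3.524 = 0.6748

0.6748


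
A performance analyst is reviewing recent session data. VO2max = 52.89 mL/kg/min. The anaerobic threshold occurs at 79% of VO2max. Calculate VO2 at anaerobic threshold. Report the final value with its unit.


AT fraction = 79 / 100 = 0.79
AT VO2 = 52.89 * 0.79
= 41.78 mL/kg/min

41.78 mL/kg/min


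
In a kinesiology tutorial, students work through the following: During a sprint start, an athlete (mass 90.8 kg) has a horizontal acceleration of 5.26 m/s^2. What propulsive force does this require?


Propulsive force = mass * acceleration
= 90.8 kg * 5.26 m/s^2
= 477.61 N

477.61 N


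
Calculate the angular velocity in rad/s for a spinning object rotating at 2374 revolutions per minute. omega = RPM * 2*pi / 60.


omega = RPM * 2*pi / 60
= 2374 * 6.28318531 / 60
= 248.605 rad/s

248.605 rad/s


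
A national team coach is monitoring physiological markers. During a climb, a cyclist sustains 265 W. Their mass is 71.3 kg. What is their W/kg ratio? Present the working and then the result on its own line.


Power-to-weight = 265 W / 71.3 kg
= 3.717 W/kg

3.717 W/kg


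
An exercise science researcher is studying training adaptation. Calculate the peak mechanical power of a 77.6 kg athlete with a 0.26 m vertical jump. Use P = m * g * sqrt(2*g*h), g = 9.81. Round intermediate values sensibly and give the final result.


First, sqrt(2gh) = sqrt(2 * 9.81 * 0.26)
= sqrt(5.1012) = 2.258584 m/s
Power = 77.6 * 9.81 * 2.258584 = 1719.36 W

1719.36 W


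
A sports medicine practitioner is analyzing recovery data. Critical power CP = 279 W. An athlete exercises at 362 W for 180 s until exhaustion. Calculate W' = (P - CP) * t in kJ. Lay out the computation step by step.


P - CP = 362 - 279 = 83 W
W' = 83 * 180 = 14940 J
= 14940 / 1000 = 14.94 kJ

14.94 kJ


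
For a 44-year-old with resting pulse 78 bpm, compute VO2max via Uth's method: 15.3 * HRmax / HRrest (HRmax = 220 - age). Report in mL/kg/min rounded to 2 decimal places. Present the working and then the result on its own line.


Step 1: HRmax = 220 - 44 = 176 bpm
Step 2: Ratio = 176 / 78 = 2.2564
Step 3: VO2max = 15.3 * 2.2564 = 34.52 mL/kg/min

34.52 mL/kg/min


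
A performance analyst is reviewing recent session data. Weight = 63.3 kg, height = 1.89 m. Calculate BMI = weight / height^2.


height^2 = 1.89^2 = 3.5721
BMI = 63.3 / 3.5721 = 17.72 kg/m^2

17.72 kg/m^2


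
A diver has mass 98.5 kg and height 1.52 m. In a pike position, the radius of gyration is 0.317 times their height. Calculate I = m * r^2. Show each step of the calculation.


r = 0.317 * 1.52 = 0.48184 m
I = m * r^2 = 98.5 * 0.23217 = 22.869 kg*m^2

22.869 kg*m^2


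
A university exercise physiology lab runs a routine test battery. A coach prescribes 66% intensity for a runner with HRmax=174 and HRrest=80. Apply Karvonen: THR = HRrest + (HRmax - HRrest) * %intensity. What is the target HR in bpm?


Heart rate reserve = 174 - 80 = 94
Intensity fraction = 66 / 100 = 0.66
THR = 80 + 94 * 0.66 = 142.04 bpm

142.04 bpm


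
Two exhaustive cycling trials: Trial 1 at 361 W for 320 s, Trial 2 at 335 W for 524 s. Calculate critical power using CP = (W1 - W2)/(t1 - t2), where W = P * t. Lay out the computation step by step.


W1 = 361 * 320 = 115520 J
W2 = 335 * 524 = 175540 J
CP = (115520 - 175540) / (320 - 524)
= -60020 / -204
= 294.22 W

294.22 W


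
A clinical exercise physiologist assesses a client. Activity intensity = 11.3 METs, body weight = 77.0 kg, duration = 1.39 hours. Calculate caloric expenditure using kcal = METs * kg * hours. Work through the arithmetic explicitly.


kcal = 11.3 * 77.0 * 1.39
= 870.1 * 1.39
= 1209.44 kcal

1209.44 kcal


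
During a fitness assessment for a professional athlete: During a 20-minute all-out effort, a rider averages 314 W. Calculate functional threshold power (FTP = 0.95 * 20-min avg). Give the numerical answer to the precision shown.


FTP = 0.95 * 314
= 298.3 W

298.3 W


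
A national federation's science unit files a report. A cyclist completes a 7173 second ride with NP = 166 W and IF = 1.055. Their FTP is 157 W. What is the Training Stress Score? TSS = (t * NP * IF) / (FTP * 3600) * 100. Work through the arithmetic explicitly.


t * NP * IF = 7173 * 166 * 1.055 = 1256207.49
FTP * 3600 = 565200
TSS = (1256207.49 / 565200) * 100 = 222.26

222.26 TSS


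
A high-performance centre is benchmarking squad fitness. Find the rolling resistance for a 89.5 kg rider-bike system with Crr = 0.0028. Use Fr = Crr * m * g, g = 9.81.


m * g = 89.5 * 9.81 = 877.995 N
Fr = 0.0028 * 877.995 = 2.458 N

2.458 N


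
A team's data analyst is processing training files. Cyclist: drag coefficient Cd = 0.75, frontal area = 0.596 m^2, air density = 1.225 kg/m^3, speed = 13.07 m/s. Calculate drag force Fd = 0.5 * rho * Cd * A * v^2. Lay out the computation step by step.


v^2 = 13.07^2 = 170.8249
Fd = 0.5 * 1.225 * 0.75 * 0.596 * 170.8249
= 46.77 N

46.77 N


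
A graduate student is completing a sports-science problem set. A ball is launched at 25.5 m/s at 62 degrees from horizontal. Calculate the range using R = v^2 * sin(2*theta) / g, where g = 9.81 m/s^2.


sin(2 * 62) = sin(124) = 0.829038
v^2 = 25.5^2 = 650.25
R = 650.25 * 0.829038 / 9.81
= 54.952 m

54.952 m


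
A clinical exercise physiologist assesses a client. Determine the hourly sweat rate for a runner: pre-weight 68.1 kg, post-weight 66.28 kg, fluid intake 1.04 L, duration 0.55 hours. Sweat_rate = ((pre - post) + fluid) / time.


Mass lost = 68.1 - 66.28 = 1.82 kg
Add fluid consumed: 1.82 + 1.04 = 2.86 L total sweat
Sweat rate = 2.86 / 0.55 = 5.2 L/h

5.2 L/h


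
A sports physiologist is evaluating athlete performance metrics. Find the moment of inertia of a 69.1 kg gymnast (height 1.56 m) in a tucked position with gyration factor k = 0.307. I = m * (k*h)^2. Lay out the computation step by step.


Radius of gyration = 0.307 * 1.56 = 0.47892 m
I = 69.1 * 0.47892^2
= 69.1 * 0.229364
= 15.849 kg*m^2

15.849 kg*m^2


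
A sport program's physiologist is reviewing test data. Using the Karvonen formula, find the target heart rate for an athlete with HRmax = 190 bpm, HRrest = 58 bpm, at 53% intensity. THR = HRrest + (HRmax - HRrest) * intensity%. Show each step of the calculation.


HRR = 190 - 58 = 132
THR = 58 + 132 * 0.53
= 58 + 69.96
= 127.96 bpm

127.96 bpm


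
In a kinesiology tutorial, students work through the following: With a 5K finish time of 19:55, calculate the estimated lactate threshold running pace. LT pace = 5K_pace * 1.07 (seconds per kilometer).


Race duration = 1195 s for 5 km
Average pace = 1195 / 5 = 239.0 s/km
LT pace = 239.0 * 1.07
= 255.73 s/km

255.73 s/km


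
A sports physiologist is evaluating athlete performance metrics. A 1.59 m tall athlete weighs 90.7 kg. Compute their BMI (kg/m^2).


height^2 = 2.5281 m^2
BMI = 90.7 / 2.5281 = 35.88 kg/m^2

35.88 kg/m^2


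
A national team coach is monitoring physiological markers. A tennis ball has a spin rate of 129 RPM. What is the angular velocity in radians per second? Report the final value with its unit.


Convert RPM to rad/s: multiply by 2*pi and divide by 60
omega = 129 * 2 * pi / 60
= 13.509 rad/s

13.509 rad/s


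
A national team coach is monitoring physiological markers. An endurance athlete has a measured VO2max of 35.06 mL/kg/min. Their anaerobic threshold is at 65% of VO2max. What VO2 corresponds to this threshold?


Anaerobic threshold VO2 = VO2max * 65%
= 35.06 * 0.65
= 22.79 mL/kg/min

22.79 mL/kg/min


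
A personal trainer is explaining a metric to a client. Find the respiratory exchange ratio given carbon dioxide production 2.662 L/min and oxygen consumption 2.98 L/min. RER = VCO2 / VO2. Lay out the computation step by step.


VCO2 = 2.662 L/min
VO2 = 2.98 L/min
RER = 2.662 / 2.98 = 0.8933

0.8933


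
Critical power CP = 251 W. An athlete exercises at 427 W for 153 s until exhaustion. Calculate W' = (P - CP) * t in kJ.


P - CP = 427 - 251 = 176 W
W' = 176 * 153 = 26928 J
= 26928 / 1000 = 26.928 kJ

26.928 kJ


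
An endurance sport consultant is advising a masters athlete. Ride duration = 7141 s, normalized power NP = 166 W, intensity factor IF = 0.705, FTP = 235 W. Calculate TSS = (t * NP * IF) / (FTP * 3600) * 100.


Numerator = 7141 * 166 * 0.705 = 835711.23
Denominator = 235 * 3600 = 846000
TSS = 835711.23 / 846000 * 100
= 98.78

98.78 TSS


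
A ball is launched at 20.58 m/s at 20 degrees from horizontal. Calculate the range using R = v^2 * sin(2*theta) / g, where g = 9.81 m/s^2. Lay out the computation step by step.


sin(2 * 20) = sin(40) = 0.642788
v^2 = 20.58^2 = 423.5364
R = 423.5364 * 0.642788 / 9.81
= 27.752 m

27.752 m


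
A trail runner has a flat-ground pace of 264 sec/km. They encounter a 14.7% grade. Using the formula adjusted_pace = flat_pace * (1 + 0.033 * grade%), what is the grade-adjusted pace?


Grade factor = 1 + 0.033 * 14.7 = 1.4851
Adjusted = 264 * 1.4851 = 392.07 sec/km

392.07 s/km


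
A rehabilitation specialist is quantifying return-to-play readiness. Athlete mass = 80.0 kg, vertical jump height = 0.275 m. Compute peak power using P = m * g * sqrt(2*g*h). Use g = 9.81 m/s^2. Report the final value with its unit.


sqrt(2 * 9.81 * 0.275) = sqrt(5.3955) = 2.322822 m/s
P = 80.0 * 9.81 * 2.322822
= 1822.95 W

1822.95 W


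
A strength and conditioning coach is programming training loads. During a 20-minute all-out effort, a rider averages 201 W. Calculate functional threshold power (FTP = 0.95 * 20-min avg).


FTP = 0.95 * 201
= 190.95 W

190.95 W


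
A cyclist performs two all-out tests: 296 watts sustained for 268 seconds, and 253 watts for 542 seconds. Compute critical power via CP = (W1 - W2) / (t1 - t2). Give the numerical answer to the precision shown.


W1 = P1 * t1 = 296 * 268 = 79328 J
W2 = P2 * t2 = 253 * 542 = 137126 J
CP = (79328 - 137126) / (268 - 542)
= 210.94 W

210.94 W


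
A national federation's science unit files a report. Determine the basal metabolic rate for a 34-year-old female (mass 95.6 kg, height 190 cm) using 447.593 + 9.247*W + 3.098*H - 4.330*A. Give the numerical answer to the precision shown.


BMR = 447.593 + 9.247*95.6 + 3.098*190 - 4.330*34
= 1773.01 kcal/day

1773.01 kcal/day


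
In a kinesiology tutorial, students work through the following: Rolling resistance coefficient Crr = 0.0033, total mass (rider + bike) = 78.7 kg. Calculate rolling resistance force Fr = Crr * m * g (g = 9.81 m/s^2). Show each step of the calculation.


Fr = Crr * m * g
= 0.0033 * 78.7 * 9.81
= 2.548 N

2.548 N


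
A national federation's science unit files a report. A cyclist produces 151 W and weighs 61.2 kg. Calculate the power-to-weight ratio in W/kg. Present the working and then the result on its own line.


P/W = power / mass
= 151 / 61.2
= 2.467 W/kg

2.467 W/kg


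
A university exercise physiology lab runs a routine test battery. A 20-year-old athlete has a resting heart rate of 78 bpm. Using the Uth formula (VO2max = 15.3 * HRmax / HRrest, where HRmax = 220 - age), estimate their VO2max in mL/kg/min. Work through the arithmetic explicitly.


HRmax = 220 - 20 = 200 bpm
Ratio = HRmax / HRrest = 200 / 78 = 2.5641
VO2max = 15.3 * 2.5641 = 39.23 mL/kg/min

39.23 mL/kg/min


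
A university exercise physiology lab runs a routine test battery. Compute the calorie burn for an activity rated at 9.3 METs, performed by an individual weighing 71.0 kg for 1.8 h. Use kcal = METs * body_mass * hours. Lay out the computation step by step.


Product of METs and mass = 9.3 * 71.0 = 660.3
Total kcal = 660.3 * 1.8 = 1188.54 kcal

1188.54 kcal


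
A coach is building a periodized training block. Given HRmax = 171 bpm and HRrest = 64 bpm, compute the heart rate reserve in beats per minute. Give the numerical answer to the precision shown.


Heart rate reserve = maximum HR minus resting HR
HRR = 171 - 64 = 107 bpm

107 bpm


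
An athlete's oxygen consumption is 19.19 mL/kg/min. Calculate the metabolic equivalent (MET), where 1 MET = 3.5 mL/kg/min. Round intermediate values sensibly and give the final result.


MET = VO2 / 3.5
= 19.19 / 3.5
= 5.48 METs

5.48 METs


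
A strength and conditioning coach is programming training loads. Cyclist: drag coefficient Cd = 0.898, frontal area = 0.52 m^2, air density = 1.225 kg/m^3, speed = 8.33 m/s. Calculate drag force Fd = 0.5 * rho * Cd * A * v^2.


v^2 = 8.33^2 = 69.3889
Fd = 0.5 * 1.225 * 0.898 * 0.52 * 69.3889
= 19.846 N

19.846 N


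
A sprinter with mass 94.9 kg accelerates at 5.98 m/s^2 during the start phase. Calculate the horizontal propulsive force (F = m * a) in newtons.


F = m * a
= 94.9 * 5.98
= 567.5 N

567.5 N


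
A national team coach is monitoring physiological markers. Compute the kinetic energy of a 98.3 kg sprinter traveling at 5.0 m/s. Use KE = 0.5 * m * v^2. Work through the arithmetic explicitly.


Velocity squared = 25.0
KE = 0.5 * 98.3 * 25.0 = 1228.75 J

1228.75 J


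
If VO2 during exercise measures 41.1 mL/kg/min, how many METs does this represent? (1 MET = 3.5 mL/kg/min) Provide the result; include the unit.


METs = VO2 / 3.5 = 41.1 / 3.5 = 11.74

11.74 METs


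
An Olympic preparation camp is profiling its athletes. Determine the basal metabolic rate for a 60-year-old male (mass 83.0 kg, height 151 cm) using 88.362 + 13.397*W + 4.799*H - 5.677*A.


BMR = 88.362 + 13.397*83.0 + 4.799*151 - 5.677*60
= 1584.34 kcal/day

1584.34 kcal/day


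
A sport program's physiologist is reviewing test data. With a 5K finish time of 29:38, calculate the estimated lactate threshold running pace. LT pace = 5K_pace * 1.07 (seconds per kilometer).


Race duration = 1778 s for 5 km
Average pace = 1778 / 5 = 355.6 s/km
LT pace = 355.6 * 1.07
= 380.49 s/km

380.49 s/km


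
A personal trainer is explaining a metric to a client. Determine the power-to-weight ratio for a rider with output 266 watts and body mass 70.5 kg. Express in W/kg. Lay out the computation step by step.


P/W = 266 / 70.5 = 3.773 W/kg

3.773 W/kg


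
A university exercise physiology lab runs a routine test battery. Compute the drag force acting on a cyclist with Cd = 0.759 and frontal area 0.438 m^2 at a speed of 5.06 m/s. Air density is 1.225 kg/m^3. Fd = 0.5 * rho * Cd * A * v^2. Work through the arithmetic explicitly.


Step 1: v^2 = 25.6036
Step 2: Fd = 0.5 * 1.225 * 0.759 * 0.438 * 25.6036
= 5.213 N

5.213 N


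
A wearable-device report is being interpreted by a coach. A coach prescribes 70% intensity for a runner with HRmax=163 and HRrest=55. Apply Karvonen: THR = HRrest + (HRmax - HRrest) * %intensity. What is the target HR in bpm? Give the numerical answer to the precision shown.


Heart rate reserve = 163 - 55 = 108
Intensity fraction = 70 / 100 = 0.7
THR = 55 + 108 * 0.7 = 130.6 bpm

130.6 bpm


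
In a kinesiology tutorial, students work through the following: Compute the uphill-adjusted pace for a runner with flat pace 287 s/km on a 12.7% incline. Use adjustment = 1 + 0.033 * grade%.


Adjustment factor = 1 + 0.033 * 12.7 = 1.4191
Grade-adjusted pace = 287 * 1.4191 = 407.28 s/km

407.28 s/km


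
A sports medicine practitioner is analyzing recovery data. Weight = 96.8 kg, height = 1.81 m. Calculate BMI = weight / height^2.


height^2 = 1.81^2 = 3.2761
BMI = 96.8 / 3.2761 = 29.55 kg/m^2

29.55 kg/m^2


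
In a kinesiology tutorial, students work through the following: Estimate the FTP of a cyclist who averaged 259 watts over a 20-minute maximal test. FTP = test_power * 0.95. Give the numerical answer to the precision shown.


FTP = 259 * 0.95 = 246.05 W

246.05 W


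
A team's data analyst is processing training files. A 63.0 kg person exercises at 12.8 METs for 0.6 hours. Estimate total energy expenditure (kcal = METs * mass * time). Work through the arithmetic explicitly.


Energy = METs * mass(kg) * time(h)
= 12.8 * 63.0 * 0.6
= 483.84 kcal

483.84 kcal


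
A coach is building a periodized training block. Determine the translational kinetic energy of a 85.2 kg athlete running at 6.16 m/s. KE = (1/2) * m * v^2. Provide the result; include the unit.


KE = 0.5 * m * v^2
= 0.5 * 85.2 * 6.16^2
= 0.5 * 85.2 * 37.9456
= 1616.48 J

1616.48 J


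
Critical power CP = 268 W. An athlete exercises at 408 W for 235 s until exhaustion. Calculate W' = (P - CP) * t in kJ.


P - CP = 408 - 268 = 140 W
W' = 140 * 235 = 32900 J
= 32900 / 1000 = 32.9 kJ

32.9 kJ


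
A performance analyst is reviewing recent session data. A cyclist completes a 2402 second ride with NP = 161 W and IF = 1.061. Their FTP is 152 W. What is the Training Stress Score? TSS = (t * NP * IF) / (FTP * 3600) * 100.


t * NP * IF = 2402 * 161 * 1.061 = 410312.042
FTP * 3600 = 547200
TSS = (410312.042 / 547200) * 100 = 74.98

74.98 TSS


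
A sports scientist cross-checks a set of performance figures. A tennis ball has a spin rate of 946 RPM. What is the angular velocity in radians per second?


Convert RPM to rad/s: multiply by 2*pi and divide by 60
omega = 946 * 2 * pi / 60
= 99.065 rad/s

99.065 rad/s


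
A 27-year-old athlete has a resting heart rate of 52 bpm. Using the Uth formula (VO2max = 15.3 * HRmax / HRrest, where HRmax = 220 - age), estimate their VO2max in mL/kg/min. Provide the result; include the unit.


HRmax = 220 - 27 = 193 bpm
Ratio = HRmax / HRrest = 193 / 52 = 3.7115
VO2max = 15.3 * 3.7115 = 56.79 mL/kg/min

56.79 mL/kg/min


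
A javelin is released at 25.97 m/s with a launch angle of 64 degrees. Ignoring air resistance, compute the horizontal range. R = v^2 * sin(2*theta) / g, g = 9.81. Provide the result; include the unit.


Launch speed squared = 674.4409
sin(2 * 64 deg) = 0.788011
Range = 674.4409 * 0.788011 / 9.81
= 54.176 m

54.176 m


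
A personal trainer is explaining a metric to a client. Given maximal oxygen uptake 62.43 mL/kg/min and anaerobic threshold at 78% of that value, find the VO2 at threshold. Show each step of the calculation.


Percentage as decimal = 0.78
VO2 at AT = 62.43 * 0.78 = 48.7 mL/kg/min

48.7 mL/kg/min


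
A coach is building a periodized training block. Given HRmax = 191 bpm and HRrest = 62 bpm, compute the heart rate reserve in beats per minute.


Heart rate reserve = maximum HR minus resting HR
HRR = 191 - 62 = 129 bpm

129 bpm


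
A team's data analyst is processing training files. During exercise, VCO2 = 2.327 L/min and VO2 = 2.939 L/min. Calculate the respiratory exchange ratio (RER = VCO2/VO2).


RER = VCO2 / VO2
= 2.327 / 2.939
= 0.7918

0.7918


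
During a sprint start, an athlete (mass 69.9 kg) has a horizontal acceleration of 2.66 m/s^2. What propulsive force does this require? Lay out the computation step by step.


Propulsive force = mass * acceleration
= 69.9 kg * 2.66 m/s^2
= 185.93 N

185.93 N


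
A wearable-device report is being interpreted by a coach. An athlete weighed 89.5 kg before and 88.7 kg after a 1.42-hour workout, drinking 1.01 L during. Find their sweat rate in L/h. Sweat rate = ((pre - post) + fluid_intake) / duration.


Body mass change = 0.8 kg
Total sweat loss = 0.8 + 1.01 = 1.81 L
Rate = 1.81 / 1.42 = 1.275 L/h

1.275 L/h


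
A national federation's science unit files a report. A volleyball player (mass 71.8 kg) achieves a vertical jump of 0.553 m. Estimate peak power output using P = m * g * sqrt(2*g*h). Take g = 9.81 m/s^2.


2 * g * h = 2 * 9.81 * 0.553 = 10.84986
sqrt(10.84986) = 3.293913 m/s
P = 71.8 * 9.81 * 3.293913 = 2320.09 W

2320.09 W


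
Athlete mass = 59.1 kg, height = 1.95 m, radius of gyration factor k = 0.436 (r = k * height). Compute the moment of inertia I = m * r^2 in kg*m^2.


r = k * height = 0.436 * 1.95 = 0.8502 m
r^2 = 0.8502^2 = 0.72284
I = 59.1 * 0.72284 = 42.72 kg*m^2

42.72 kg*m^2


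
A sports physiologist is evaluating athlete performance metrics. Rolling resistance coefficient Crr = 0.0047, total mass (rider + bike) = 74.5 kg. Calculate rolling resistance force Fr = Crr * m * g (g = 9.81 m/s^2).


Fr = Crr * m * g
= 0.0047 * 74.5 * 9.81
= 3.435 N

3.435 N


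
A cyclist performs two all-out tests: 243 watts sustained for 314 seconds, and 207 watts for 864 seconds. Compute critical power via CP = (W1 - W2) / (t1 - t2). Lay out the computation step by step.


W1 = P1 * t1 = 243 * 314 = 76302 J
W2 = P2 * t2 = 207 * 864 = 178848 J
CP = (76302 - 178848) / (314 - 864)
= 186.45 W

186.45 W


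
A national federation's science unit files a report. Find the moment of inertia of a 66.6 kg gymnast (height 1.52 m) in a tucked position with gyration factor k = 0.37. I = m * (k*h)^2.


Radius of gyration = 0.37 * 1.52 = 0.5624 m
I = 66.6 * 0.5624^2
= 66.6 * 0.316294
= 21.065 kg*m^2

21.065 kg*m^2


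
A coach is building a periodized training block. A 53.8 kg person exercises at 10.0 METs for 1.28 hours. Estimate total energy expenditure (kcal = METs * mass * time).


Energy = METs * mass(kg) * time(h)
= 10.0 * 53.8 * 1.28
= 688.64 kcal

688.64 kcal


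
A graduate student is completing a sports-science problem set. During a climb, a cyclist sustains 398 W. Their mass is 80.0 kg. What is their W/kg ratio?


Power-to-weight = 398 W / 80.0 kg
= 4.975 W/kg

4.975 W/kg


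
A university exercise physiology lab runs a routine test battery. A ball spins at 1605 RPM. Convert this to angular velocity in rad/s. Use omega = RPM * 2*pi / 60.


omega = 1605 * 2 * pi / 60
= 1605 * 6.28318531 / 60
= 10084.512 / 60
= 168.075 rad/s

168.075 rad/s


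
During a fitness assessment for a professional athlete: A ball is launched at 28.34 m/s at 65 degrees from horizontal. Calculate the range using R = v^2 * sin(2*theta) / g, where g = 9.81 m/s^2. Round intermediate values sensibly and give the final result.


sin(2 * 65) = sin(130) = 0.766044
v^2 = 28.34^2 = 803.1556
R = 803.1556 * 0.766044 / 9.81
= 62.717 m

62.717 m


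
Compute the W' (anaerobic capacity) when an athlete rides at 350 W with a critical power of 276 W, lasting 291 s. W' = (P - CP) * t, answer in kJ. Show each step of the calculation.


Above-CP power = 74 W
Duration = 291 s
W' = 74 * 291 = 21534 J
Convert: 21534 / 1000 = 21.534 kJ

21.534 kJ


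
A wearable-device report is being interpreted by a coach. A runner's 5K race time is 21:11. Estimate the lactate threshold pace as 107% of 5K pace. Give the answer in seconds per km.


Total race time = 21*60 + 11 = 1271 seconds
5K pace = 1271 / 5 = 254.2 sec/km
LT pace = 254.2 * 1.07 = 271.99 sec/km

271.99 s/km


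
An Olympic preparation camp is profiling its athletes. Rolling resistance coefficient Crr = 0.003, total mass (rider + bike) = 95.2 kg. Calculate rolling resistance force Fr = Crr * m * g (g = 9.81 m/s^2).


Fr = Crr * m * g
= 0.003 * 95.2 * 9.81
= 2.802 N

2.802 N


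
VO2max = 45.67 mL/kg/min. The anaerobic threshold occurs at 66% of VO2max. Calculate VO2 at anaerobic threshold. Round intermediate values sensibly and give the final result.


AT fraction = 66 / 100 = 0.66
AT VO2 = 45.67 * 0.66
= 30.14 mL/kg/min

30.14 mL/kg/min


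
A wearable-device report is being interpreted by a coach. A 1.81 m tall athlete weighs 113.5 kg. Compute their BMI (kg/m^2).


height^2 = 3.2761 m^2
BMI = 113.5 / 3.2761 = 34.64 kg/m^2

34.64 kg/m^2


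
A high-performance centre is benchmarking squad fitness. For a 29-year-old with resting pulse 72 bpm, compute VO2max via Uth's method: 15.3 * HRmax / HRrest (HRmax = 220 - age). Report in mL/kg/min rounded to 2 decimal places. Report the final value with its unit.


Step 1: HRmax = 220 - 29 = 191 bpm
Step 2: Ratio = 191 / 72 = 2.6528
Step 3: VO2max = 15.3 * 2.6528 = 40.59 mL/kg/min

40.59 mL/kg/min


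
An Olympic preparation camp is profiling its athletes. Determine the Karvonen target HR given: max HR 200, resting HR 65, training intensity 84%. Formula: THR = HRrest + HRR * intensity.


HRR = HRmax - HRrest = 200 - 65 = 135
THR = 65 + 135 * 0.84
= 178.4 bpm

178.4 bpm


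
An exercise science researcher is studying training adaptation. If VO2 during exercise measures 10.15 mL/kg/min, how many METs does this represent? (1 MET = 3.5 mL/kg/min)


METs = VO2 / 3.5 = 10.15 / 3.5 = 2.9

2.9 METs


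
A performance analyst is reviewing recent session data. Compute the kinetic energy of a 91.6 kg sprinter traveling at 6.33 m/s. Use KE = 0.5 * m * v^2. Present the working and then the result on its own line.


Velocity squared = 40.0689
KE = 0.5 * 91.6 * 40.0689 = 1835.16 J

1835.16 J


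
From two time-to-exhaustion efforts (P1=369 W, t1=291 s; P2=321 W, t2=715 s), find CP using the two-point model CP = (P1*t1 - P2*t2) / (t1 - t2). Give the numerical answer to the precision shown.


Work in trial 1 = 107379 J
Work in trial 2 = 229515 J
Delta work = -122136 J
Delta time = -424 s
CP = -122136 / -424 = 288.06 W

288.06 W


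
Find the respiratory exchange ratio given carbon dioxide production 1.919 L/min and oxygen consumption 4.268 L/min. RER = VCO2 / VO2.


VCO2 = 1.919 L/min
VO2 = 4.268 L/min
RER = 1.919 / 4.268 = 0.4496

0.4496


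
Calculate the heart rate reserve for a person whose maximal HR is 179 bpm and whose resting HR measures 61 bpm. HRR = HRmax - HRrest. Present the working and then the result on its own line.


HRmax = 179 bpm
HRrest = 61 bpm
HRR = 179 - 61 = 118 bpm

118 bpm


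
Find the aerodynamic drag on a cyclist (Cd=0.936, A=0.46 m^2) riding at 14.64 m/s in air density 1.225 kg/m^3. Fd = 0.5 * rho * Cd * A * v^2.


Fd = 0.5 * 1.225 * 0.936 * 0.46 * 14.64^2
= 0.5 * 1.225 * 0.936 * 0.46 * 214.3296
= 56.523 N

56.523 N


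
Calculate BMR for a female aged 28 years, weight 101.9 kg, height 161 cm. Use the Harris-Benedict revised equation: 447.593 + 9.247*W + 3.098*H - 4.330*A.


Substituting values:
W term = 9.247 * 101.9 = 942.2693
H term = 3.098 * 161 = 498.778
A term = 4.330 * 28 = 121.24
BMR = 1767.4 kcal/day

1767.4 kcal/day


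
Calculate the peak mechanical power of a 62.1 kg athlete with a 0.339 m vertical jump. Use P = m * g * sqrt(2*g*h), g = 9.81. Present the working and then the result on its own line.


First, sqrt(2gh) = sqrt(2 * 9.81 * 0.339)
= sqrt(6.65118) = 2.578988 m/s
Power = 62.1 * 9.81 * 2.578988 = 1571.12 W

1571.12 W


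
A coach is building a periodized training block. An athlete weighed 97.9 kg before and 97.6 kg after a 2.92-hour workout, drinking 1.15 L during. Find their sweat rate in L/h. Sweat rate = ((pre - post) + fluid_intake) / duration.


Body mass change = 0.3 kg
Total sweat loss = 0.3 + 1.15 = 1.45 L
Rate = 1.45 / 2.92 = 0.497 L/h

0.497 L/h


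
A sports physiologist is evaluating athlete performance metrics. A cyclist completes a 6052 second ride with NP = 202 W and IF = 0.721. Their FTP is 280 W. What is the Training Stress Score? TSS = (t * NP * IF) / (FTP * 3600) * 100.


t * NP * IF = 6052 * 202 * 0.721 = 881425.384
FTP * 3600 = 1008000
TSS = (881425.384 / 1008000) * 100 = 87.44

87.44 TSS


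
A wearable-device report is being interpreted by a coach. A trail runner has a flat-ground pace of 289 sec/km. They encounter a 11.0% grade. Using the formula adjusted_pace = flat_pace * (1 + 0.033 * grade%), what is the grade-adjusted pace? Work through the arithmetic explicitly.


Grade factor = 1 + 0.033 * 11.0 = 1.363
Adjusted = 289 * 1.363 = 393.91 sec/km

393.91 s/km


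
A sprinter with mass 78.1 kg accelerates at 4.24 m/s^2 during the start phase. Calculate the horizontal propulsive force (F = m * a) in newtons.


F = m * a
= 78.1 * 4.24
= 331.14 N

331.14 N


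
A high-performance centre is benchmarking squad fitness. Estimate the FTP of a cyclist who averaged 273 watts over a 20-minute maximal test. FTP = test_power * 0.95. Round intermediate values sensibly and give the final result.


FTP = 273 * 0.95 = 259.35 W

259.35 W


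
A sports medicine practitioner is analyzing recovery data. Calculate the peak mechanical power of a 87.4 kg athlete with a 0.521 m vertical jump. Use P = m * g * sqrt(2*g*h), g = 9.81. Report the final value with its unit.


First, sqrt(2gh) = sqrt(2 * 9.81 * 0.521)
= sqrt(10.22202) = 3.197189 m/s
Power = 87.4 * 9.81 * 3.197189 = 2741.25 W

2741.25 W


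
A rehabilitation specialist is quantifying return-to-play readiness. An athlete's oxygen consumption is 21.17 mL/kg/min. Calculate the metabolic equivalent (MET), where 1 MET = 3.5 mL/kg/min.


MET = VO2 / 3.5
= 21.17 / 3.5
= 6.05 METs

6.05 METs


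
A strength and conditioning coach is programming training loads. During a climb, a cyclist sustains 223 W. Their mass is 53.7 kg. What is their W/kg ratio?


Power-to-weight = 223 W / 53.7 kg
= 4.153 W/kg

4.153 W/kg


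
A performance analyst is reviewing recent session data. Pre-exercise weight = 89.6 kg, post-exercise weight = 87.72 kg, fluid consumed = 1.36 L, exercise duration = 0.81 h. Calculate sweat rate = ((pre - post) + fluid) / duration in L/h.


Weight loss = 89.6 - 87.72 = 1.88 kg (approx L)
Total sweat = 1.88 + 1.36 = 3.24 L
Sweat rate = 3.24 / 0.81 = 4.0 L/h

4.0 L/h


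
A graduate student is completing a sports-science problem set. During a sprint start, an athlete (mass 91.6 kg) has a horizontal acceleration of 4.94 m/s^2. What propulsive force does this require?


Propulsive force = mass * acceleration
= 91.6 kg * 4.94 m/s^2
= 452.5 N

452.5 N


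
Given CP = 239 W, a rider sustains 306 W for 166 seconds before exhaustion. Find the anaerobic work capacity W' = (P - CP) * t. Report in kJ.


Excess power = 306 - 239 = 67 W
Work above CP = 67 * 166 = 11122 J
W' = 11.122 kJ

11.122 kJ


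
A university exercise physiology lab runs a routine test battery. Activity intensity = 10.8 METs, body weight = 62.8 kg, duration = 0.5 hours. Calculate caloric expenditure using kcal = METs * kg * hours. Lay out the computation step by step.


kcal = 10.8 * 62.8 * 0.5
= 678.24 * 0.5
= 339.12 kcal

339.12 kcal


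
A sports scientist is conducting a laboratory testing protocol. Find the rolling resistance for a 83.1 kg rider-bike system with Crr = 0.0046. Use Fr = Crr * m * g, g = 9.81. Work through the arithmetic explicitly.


m * g = 83.1 * 9.81 = 815.211 N
Fr = 0.0046 * 815.211 = 3.75 N

3.75 N


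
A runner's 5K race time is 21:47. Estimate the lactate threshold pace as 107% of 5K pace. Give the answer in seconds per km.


Total race time = 21*60 + 47 = 1307 seconds
5K pace = 1307 / 5 = 261.4 sec/km
LT pace = 261.4 * 1.07 = 279.7 sec/km

279.7 s/km


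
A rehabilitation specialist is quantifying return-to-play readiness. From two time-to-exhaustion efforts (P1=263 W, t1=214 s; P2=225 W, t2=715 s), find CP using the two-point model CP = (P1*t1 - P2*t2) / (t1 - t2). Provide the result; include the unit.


Work in trial 1 = 56282 J
Work in trial 2 = 160875 J
Delta work = -104593 J
Delta time = -501 s
CP = -104593 / -501 = 208.77 W

208.77 W


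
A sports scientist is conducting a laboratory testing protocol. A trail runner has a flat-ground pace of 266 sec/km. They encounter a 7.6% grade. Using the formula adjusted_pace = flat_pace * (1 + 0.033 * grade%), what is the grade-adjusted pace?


Grade factor = 1 + 0.033 * 7.6 = 1.2508
Adjusted = 266 * 1.2508 = 332.71 sec/km

332.71 s/km


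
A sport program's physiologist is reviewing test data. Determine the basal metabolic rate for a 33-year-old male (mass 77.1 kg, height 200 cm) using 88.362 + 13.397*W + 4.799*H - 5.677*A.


BMR = 88.362 + 13.397*77.1 + 4.799*200 - 5.677*33
= 1893.73 kcal/day

1893.73 kcal/day


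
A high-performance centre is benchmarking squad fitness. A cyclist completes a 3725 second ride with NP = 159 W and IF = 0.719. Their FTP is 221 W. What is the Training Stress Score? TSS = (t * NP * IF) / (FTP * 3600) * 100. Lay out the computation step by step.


t * NP * IF = 3725 * 159 * 0.719 = 425845.725
FTP * 3600 = 795600
TSS = (425845.725 / 795600) * 100 = 53.53

53.53 TSS


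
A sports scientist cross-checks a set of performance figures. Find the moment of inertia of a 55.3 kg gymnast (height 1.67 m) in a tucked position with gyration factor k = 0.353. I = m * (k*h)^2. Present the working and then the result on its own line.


Radius of gyration = 0.353 * 1.67 = 0.58951 m
I = 55.3 * 0.58951^2
= 55.3 * 0.347522
= 19.218 kg*m^2

19.218 kg*m^2


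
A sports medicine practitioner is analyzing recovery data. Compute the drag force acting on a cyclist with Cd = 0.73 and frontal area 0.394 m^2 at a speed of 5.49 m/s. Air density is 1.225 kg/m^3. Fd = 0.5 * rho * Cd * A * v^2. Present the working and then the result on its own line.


Step 1: v^2 = 30.1401
Step 2: Fd = 0.5 * 1.225 * 0.73 * 0.394 * 30.1401
= 5.31 N

5.31 N


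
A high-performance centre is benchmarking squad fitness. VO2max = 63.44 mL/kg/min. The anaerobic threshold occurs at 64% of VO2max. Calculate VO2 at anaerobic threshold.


AT fraction = 64 / 100 = 0.64
AT VO2 = 63.44 * 0.64
= 40.6 mL/kg/min

40.6 mL/kg/min


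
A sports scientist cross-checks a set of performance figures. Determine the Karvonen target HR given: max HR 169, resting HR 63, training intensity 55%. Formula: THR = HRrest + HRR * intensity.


HRR = HRmax - HRrest = 169 - 63 = 106
THR = 63 + 106 * 0.55
= 121.3 bpm

121.3 bpm


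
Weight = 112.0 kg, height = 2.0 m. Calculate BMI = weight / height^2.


height^2 = 2.0^2 = 4.0
BMI = 112.0 / 4.0 = 28.0 kg/m^2

28.0 kg/m^2


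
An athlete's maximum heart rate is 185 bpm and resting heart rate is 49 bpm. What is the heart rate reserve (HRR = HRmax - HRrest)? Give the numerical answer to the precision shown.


HRR = HRmax - HRrest
= 185 - 49
= 136 bpm

136 bpm


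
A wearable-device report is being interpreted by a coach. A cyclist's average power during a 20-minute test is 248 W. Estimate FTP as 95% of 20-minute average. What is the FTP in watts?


FTP = 20-min power * 0.95
= 248 * 0.95
= 235.6 W

235.6 W


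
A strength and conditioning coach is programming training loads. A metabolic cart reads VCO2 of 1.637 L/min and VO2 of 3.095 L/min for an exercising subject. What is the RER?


RER = VCO2 / VO2 = 1.637 / 3.095 = 0.5289

0.5289


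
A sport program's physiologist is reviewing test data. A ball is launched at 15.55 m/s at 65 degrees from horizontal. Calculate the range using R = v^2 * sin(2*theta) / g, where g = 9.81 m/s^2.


sin(2 * 65) = sin(130) = 0.766044
v^2 = 15.55^2 = 241.8025
R = 241.8025 * 0.766044 / 9.81
= 18.882 m

18.882 m


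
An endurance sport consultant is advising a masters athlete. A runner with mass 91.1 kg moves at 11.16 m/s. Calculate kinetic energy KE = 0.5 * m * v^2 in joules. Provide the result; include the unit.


v^2 = 11.16^2 = 124.5456
KE = 0.5 * 91.1 * 124.5456
= 5673.05 J

5673.05 J


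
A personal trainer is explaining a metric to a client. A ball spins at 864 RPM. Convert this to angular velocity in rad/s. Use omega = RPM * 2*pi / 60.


omega = 864 * 2 * pi / 60
= 864 * 6.28318531 / 60
= 5428.672 / 60
= 90.478 rad/s

90.478 rad/s


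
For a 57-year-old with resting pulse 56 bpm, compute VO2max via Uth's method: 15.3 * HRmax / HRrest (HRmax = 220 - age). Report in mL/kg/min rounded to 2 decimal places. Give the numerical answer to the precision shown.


Step 1: HRmax = 220 - 57 = 163 bpm
Step 2: Ratio = 163 / 56 = 2.9107
Step 3: VO2max = 15.3 * 2.9107 = 44.53 mL/kg/min

44.53 mL/kg/min


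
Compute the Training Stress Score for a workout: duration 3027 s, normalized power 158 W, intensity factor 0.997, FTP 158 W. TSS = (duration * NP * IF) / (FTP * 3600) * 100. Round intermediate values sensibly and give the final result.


Product = 3027 * 158 * 0.997 = 476831.202
Base = 158 * 3600 = 568800
TSS = 476831.202 / 568800 * 100 = 83.83

83.83 TSS


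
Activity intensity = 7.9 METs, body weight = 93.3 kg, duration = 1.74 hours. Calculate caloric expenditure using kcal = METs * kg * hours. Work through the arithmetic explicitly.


kcal = 7.9 * 93.3 * 1.74
= 737.07 * 1.74
= 1282.5 kcal

1282.5 kcal


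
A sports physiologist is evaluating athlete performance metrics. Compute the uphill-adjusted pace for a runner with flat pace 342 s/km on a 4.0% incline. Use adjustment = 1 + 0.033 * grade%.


Adjustment factor = 1 + 0.033 * 4.0 = 1.132
Grade-adjusted pace = 342 * 1.132 = 387.14 s/km

387.14 s/km


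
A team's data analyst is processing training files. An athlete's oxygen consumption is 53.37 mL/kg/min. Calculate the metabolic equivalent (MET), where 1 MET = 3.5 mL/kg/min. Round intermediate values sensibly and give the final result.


MET = VO2 / 3.5
= 53.37 / 3.5
= 15.25 METs

15.25 METs


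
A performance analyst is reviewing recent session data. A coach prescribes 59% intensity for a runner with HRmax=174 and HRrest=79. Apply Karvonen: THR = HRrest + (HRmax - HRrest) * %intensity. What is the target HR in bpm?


Heart rate reserve = 174 - 79 = 95
Intensity fraction = 59 / 100 = 0.59
THR = 79 + 95 * 0.59 = 135.05 bpm

135.05 bpm


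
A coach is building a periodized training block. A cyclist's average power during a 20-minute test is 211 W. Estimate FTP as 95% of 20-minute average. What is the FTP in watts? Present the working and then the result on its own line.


FTP = 20-min power * 0.95
= 211 * 0.95
= 200.45 W

200.45 W


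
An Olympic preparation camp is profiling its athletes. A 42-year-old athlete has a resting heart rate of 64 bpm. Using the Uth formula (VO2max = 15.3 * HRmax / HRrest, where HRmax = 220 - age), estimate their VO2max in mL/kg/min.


HRmax = 220 - 42 = 178 bpm
Ratio = HRmax / HRrest = 178 / 64 = 2.7813
VO2max = 15.3 * 2.7813 = 42.55 mL/kg/min

42.55 mL/kg/min


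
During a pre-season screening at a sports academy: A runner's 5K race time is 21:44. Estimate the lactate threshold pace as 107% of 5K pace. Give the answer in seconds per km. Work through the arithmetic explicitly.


Total race time = 21*60 + 44 = 1304 seconds
5K pace = 1304 / 5 = 260.8 sec/km
LT pace = 260.8 * 1.07 = 279.06 sec/km

279.06 s/km


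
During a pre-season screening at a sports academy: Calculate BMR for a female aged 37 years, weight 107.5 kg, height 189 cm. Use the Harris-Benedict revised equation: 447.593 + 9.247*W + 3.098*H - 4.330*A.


Substituting values:
W term = 9.247 * 107.5 = 994.0525
H term = 3.098 * 189 = 585.522
A term = 4.330 * 37 = 160.21
BMR = 1866.96 kcal/day

1866.96 kcal/day


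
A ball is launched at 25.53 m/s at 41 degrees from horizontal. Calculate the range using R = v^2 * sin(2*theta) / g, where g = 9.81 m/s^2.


sin(2 * 41) = sin(82) = 0.990268
v^2 = 25.53^2 = 651.7809
R = 651.7809 * 0.990268 / 9.81
= 65.794 m

65.794 m


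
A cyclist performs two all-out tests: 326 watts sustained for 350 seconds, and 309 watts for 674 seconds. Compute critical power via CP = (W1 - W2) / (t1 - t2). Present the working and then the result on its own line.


W1 = P1 * t1 = 326 * 350 = 114100 J
W2 = P2 * t2 = 309 * 674 = 208266 J
CP = (114100 - 208266) / (350 - 674)
= 290.64 W

290.64 W


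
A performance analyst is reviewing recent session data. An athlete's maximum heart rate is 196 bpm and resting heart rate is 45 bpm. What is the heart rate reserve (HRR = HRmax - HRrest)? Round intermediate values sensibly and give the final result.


HRR = HRmax - HRrest
= 196 - 45
= 151 bpm

151 bpm


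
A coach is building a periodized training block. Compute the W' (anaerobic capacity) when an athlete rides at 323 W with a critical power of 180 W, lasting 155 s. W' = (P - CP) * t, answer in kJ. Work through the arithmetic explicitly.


Above-CP power = 143 W
Duration = 155 s
W' = 143 * 155 = 22165 J
Convert: 22165 / 1000 = 22.165 kJ

22.165 kJ
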